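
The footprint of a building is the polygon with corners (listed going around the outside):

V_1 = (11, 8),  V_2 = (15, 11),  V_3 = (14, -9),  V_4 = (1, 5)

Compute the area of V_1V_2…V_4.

128

Apply the shoelace formula: 2A = Σ (x_i·y_{i+1} − x_{i+1}·y_i), indices taken mod 4.
Cross-terms: 1, -289, 79, -47  ⇒  Σ = -256
Area = |Σ|/2 = 128.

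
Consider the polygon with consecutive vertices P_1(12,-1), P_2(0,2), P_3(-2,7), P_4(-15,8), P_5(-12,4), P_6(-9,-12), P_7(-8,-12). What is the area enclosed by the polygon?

Σ = (24) + (4) + (89) + (36) + (180) + (12) + (152) = 497
Area = |Σ|/2 = 248.5.

248.5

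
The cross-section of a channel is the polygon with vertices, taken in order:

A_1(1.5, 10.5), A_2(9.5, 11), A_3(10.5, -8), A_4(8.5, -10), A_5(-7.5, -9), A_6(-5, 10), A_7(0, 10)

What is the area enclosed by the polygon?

324.125

Σ = (-83.25) + (-191.5) + (-37) + (-151.5) + (-120) + (-50) + (-15) = -648.25
Area = |Σ|/2 = 324.125.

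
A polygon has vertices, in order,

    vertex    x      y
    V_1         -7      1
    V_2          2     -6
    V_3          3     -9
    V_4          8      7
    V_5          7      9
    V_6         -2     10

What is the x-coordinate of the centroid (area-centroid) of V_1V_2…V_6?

83/78

Apply the shoelace (surveyor's) formula. First the cross-terms c_i = x_i·y_{i+1} − x_{i+1}·y_i:
  40, 0, 93, 23, 88, 68  ⇒  2A = 312, A = 156.
Then Σ (x_i + x_{i+1})·c_i = 996, so x̄ = 996 / (6·156) = 83/78.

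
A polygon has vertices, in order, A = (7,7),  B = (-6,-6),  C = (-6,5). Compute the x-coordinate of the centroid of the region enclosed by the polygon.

Apply Gauss's area formula. First the cross-terms c_i = x_i·y_{i+1} − x_{i+1}·y_i:
  0, -66, -77  ⇒  2A = -143, A = -71.5.
Then Σ (x_i + x_{i+1})·c_i = 715, so x̄ = 715 / (6·(-71.5)) = -5/3.

-5/3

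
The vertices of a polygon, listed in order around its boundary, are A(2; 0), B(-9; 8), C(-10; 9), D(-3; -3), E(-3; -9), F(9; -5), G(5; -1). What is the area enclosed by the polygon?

102

Apply the shoelace formula: 2A = Σ (x_i·y_{i+1} − x_{i+1}·y_i), indices taken mod 7.
Σ = (16) + (-1) + (57) + (18) + (96) + (16) + (2) = 204
Area = |Σ|/2 = 102.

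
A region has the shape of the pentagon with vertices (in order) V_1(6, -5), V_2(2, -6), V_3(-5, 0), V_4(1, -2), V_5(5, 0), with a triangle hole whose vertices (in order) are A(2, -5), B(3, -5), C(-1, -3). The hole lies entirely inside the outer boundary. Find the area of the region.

29.5

Outer boundary:
Σ = (-26) + (-30) + (10) + (10) + (-25) = -61
Area = |Σ|/2 = 30.5.
Hole:
Apply the shoelace formula: 2A = Σ (x_i·y_{i+1} − x_{i+1}·y_i), indices taken mod 3.
A→B: (2)(-5) − (3)(-5) = 5
B→C: (3)(-3) − (-1)(-5) = -14
C→A: (-1)(-5) − (2)(-3) = 11
Σ = 2
Area = |Σ|/2 = 1.
Net area = 30.5 − 1 = 29.5.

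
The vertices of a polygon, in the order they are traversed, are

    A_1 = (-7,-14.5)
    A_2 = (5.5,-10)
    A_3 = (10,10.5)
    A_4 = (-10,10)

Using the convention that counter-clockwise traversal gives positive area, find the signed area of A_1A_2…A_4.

Apply the shoelace (surveyor's) formula: 2A = Σ (x_i·y_{i+1} − x_{i+1}·y_i), indices taken mod 4.
Σ = (149.75) + (157.75) + (205) + (215) = 727.5
Signed area = Σ/2 = 363.75 (positive ⇒ counter-clockwise traversal).

363.75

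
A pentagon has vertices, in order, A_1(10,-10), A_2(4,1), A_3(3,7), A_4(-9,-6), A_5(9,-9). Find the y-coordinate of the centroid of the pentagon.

-446/153

Apply the surveyor's formula. First the cross-terms c_i = x_i·y_{i+1} − x_{i+1}·y_i:
  50, 25, 45, 135, 0  ⇒  2A = 255, A = 127.5.
Then Σ (y_i + y_{i+1})·c_i = -2230, so ȳ = -2230 / (6·127.5) = -446/153.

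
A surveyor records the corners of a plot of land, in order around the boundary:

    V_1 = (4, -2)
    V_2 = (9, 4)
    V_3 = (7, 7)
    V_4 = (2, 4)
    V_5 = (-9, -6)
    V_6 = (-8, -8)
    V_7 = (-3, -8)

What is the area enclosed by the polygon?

104.5

Σ = (34) + (35) + (14) + (24) + (24) + (40) + (38) = 209
Area = |Σ|/2 = 104.5.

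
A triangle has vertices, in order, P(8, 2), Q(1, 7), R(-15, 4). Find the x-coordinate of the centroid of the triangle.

-2

Apply Gauss's area formula. First the cross-terms c_i = x_i·y_{i+1} − x_{i+1}·y_i:
  54, 109, -62  ⇒  2A = 101, A = 50.5.
Then Σ (x_i + x_{i+1})·c_i = -606, so x̄ = -606 / (6·50.5) = -2.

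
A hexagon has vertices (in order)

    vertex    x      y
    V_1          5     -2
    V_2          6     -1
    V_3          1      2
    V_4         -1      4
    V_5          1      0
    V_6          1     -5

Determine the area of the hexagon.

20

Apply the shoelace (surveyor's) formula: 2A = Σ (x_i·y_{i+1} − x_{i+1}·y_i), indices taken mod 6.
Σ = (7) + (13) + (6) + (-4) + (-5) + (23) = 40
Area = |Σ|/2 = 20.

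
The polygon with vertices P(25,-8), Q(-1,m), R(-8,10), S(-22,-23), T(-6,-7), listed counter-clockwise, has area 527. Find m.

13

Write out the shoelace sum; only the two edges meeting at Q involve m:
2·Area = [(25·m − (-1)·(-8)) + ((-1)·10 − (-8)·m)] + 643
       = 33·m + 625 = 1054
⇒ m = 13.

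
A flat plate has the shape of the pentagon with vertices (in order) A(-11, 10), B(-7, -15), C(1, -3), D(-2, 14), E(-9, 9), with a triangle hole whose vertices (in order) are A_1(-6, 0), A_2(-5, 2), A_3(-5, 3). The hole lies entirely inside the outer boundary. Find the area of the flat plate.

197.5

Outer boundary:
Apply the surveyor's formula: 2A = Σ (x_i·y_{i+1} − x_{i+1}·y_i), indices taken mod 5.
Cross-terms: 235, 36, 8, 108, 9  ⇒  Σ = 396
Area = |Σ|/2 = 198.
Hole:
A_1→A_2: (-6)(2) − (-5)(0) = -12
A_2→A_3: (-5)(3) − (-5)(2) = -5
A_3→A_1: (-5)(0) − (-6)(3) = 18
Σ = 1
Area = |Σ|/2 = 0.5.
Net area = 198 − 0.5 = 197.5.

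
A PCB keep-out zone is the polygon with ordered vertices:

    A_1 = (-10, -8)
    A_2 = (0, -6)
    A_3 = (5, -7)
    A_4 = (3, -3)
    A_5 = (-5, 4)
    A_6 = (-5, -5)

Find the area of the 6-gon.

64

Apply the shoelace (surveyor's) formula: 2A = Σ (x_i·y_{i+1} − x_{i+1}·y_i), indices taken mod 6.
Cross-terms: 60, 30, 6, -3, 45, -10  ⇒  Σ = 128
Area = |Σ|/2 = 64.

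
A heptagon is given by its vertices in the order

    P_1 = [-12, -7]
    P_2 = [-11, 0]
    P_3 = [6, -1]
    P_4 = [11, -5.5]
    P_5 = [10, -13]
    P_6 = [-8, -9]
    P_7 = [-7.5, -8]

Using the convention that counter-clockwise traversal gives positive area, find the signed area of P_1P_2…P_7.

-208.5

Apply the shoelace formula: 2A = Σ (x_i·y_{i+1} − x_{i+1}·y_i), indices taken mod 7.
P_1→P_2: (-12)(0) − (-11)(-7) = -77
P_2→P_3: (-11)(-1) − (6)(0) = 11
P_3→P_4: (6)(-5.5) − (11)(-1) = -22
P_4→P_5: (11)(-13) − (10)(-5.5) = -88
P_5→P_6: (10)(-9) − (-8)(-13) = -194
P_6→P_7: (-8)(-8) − (-7.5)(-9) = -3.5
P_7→P_1: (-7.5)(-7) − (-12)(-8) = -43.5
Σ = -417
Signed area = Σ/2 = -208.5 (negative ⇒ clockwise traversal).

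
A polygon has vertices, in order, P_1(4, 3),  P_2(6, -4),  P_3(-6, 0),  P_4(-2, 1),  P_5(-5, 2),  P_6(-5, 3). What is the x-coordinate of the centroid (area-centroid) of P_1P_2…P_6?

74/95

Apply the surveyor's formula. First the cross-terms c_i = x_i·y_{i+1} − x_{i+1}·y_i:
  -34, -24, -6, 1, -5, -27  ⇒  2A = -95, A = -47.5.
Then Σ (x_i + x_{i+1})·c_i = -222, so x̄ = -222 / (6·(-47.5)) = 74/95.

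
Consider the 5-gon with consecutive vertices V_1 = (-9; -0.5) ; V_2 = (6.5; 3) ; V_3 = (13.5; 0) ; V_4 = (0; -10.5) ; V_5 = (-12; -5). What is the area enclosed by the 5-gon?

Cross-terms: -23.75, -40.5, -141.75, -126, -39  ⇒  Σ = -371
Area = |Σ|/2 = 185.5.

185.5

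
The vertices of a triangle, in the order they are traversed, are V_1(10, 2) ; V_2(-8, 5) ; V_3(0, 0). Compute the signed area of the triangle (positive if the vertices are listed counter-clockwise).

33

Cross-terms: 66, 0, 0  ⇒  Σ = 66
Signed area = Σ/2 = 33 (positive ⇒ counter-clockwise traversal).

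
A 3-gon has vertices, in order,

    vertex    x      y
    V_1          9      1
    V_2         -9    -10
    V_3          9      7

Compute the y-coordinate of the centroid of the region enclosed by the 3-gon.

-2/3

Apply the surveyor's formula. First the cross-terms c_i = x_i·y_{i+1} − x_{i+1}·y_i:
  -81, 27, -54  ⇒  2A = -108, A = -54.
Then Σ (y_i + y_{i+1})·c_i = 216, so ȳ = 216 / (6·(-54)) = -2/3.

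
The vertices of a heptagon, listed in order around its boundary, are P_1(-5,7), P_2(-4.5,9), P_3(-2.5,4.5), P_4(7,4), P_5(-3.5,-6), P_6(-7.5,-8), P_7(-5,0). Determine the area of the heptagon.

86.375

Apply the surveyor's formula: 2A = Σ (x_i·y_{i+1} − x_{i+1}·y_i), indices taken mod 7.
Cross-terms: -13.5, 2.25, -41.5, -28, -17, -40, -35  ⇒  Σ = -172.75
Area = |Σ|/2 = 86.375.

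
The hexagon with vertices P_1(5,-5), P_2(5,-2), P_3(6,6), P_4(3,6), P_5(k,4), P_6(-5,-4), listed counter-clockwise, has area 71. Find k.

Write out the shoelace sum; only the two edges meeting at P_5 involve k:
2·Area = [(3·4 − k·6) + (k·(-4) − (-5)·4)] + 120
       = -10·k + 152 = 142
⇒ k = 1.

1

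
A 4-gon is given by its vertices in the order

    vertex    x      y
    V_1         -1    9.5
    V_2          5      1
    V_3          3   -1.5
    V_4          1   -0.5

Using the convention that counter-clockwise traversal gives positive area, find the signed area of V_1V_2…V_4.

-25

Apply the shoelace formula: 2A = Σ (x_i·y_{i+1} − x_{i+1}·y_i), indices taken mod 4.
V_1→V_2: (-1)(1) − (5)(9.5) = -48.5
V_2→V_3: (5)(-1.5) − (3)(1) = -10.5
V_3→V_4: (3)(-0.5) − (1)(-1.5) = 0
V_4→V_1: (1)(9.5) − (-1)(-0.5) = 9
Σ = -50
Signed area = Σ/2 = -25 (negative ⇒ clockwise traversal).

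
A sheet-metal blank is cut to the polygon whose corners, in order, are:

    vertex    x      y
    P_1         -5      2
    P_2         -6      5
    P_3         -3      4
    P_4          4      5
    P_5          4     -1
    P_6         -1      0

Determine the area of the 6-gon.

Apply Gauss's area formula: 2A = Σ (x_i·y_{i+1} − x_{i+1}·y_i), indices taken mod 6.
Σ = (-13) + (-9) + (-31) + (-24) + (-1) + (-2) = -80
Area = |Σ|/2 = 40.

40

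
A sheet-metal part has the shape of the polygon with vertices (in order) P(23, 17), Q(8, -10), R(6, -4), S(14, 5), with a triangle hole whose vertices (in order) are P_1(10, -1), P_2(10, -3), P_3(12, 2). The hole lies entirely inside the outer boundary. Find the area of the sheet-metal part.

Outer boundary:
Σ = (-366) + (28) + (86) + (123) = -129
Area = |Σ|/2 = 64.5.
Hole:
Apply the surveyor's formula: 2A = Σ (x_i·y_{i+1} − x_{i+1}·y_i), indices taken mod 3.
Cross-terms: -20, 56, -32  ⇒  Σ = 4
Area = |Σ|/2 = 2.
Net area = 64.5 − 2 = 62.5.

62.5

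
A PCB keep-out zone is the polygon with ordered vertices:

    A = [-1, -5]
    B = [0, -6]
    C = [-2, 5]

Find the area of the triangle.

4.5

Apply the shoelace formula: 2A = Σ (x_i·y_{i+1} − x_{i+1}·y_i), indices taken mod 3.
A→B: (-1)(-6) − (0)(-5) = 6
B→C: (0)(5) − (-2)(-6) = -12
C→A: (-2)(-5) − (-1)(5) = 15
Σ = 9
Area = |Σ|/2 = 4.5.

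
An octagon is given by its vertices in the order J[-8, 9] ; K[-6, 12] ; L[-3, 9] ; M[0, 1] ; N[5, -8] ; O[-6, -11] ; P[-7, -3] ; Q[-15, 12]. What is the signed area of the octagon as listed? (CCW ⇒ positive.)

-199

Σ = (-42) + (-18) + (-3) + (-5) + (-103) + (-59) + (-129) + (-39) = -398
Signed area = Σ/2 = -199 (negative ⇒ clockwise traversal).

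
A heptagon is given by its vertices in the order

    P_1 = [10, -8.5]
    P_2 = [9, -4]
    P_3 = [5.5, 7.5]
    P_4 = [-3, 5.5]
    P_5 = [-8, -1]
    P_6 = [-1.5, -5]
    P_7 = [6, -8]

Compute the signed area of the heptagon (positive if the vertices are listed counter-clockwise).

P_1→P_2: (10)(-4) − (9)(-8.5) = 36.5
P_2→P_3: (9)(7.5) − (5.5)(-4) = 89.5
P_3→P_4: (5.5)(5.5) − (-3)(7.5) = 52.75
P_4→P_5: (-3)(-1) − (-8)(5.5) = 47
P_5→P_6: (-8)(-5) − (-1.5)(-1) = 38.5
P_6→P_7: (-1.5)(-8) − (6)(-5) = 42
P_7→P_1: (6)(-8.5) − (10)(-8) = 29
Σ = 335.25
Signed area = Σ/2 = 167.625 (positive ⇒ counter-clockwise traversal).

167.625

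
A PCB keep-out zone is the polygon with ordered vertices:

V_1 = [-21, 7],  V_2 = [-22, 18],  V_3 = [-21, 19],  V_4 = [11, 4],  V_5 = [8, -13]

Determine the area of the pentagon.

474.5

V_1→V_2: (-21)(18) − (-22)(7) = -224
V_2→V_3: (-22)(19) − (-21)(18) = -40
V_3→V_4: (-21)(4) − (11)(19) = -293
V_4→V_5: (11)(-13) − (8)(4) = -175
V_5→V_1: (8)(7) − (-21)(-13) = -217
Σ = -949
Area = |Σ|/2 = 474.5.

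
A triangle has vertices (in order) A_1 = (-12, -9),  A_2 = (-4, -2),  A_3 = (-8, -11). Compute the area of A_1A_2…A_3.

Apply the surveyor's formula: 2A = Σ (x_i·y_{i+1} − x_{i+1}·y_i), indices taken mod 3.
Σ = (-12) + (28) + (-60) = -44
Area = |Σ|/2 = 22.

22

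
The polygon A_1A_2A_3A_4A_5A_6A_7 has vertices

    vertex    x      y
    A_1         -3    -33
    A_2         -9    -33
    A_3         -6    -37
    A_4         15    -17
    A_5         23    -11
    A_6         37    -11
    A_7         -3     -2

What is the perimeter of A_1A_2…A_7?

136

|A_1A_2| = √((-6)² + (0)²) = √36 = 6
|A_2A_3| = √((3)² + (-4)²) = √25 = 5
|A_3A_4| = √((21)² + (20)²) = √841 = 29
|A_4A_5| = √((8)² + (6)²) = √100 = 10
|A_5A_6| = √((14)² + (0)²) = √196 = 14
|A_6A_7| = √((-40)² + (9)²) = √1681 = 41
|A_7A_1| = √((0)² + (-31)²) = √961 = 31
Perimeter = 6 + 5 + 29 + 10 + 14 + 41 + 31 = 136.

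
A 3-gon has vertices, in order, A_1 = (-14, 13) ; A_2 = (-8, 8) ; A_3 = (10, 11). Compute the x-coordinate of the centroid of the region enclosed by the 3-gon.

Apply the surveyor's formula. First the cross-terms c_i = x_i·y_{i+1} − x_{i+1}·y_i:
  -8, -168, 284  ⇒  2A = 108, A = 54.
Then Σ (x_i + x_{i+1})·c_i = -1296, so x̄ = -1296 / (6·54) = -4.

-4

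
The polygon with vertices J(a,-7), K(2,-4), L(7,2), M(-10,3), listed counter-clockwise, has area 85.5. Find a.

-2

Write out the shoelace sum; only the two edges meeting at J involve a:
2·Area = [((-10)·(-7) − a·3) + (a·(-4) − 2·(-7))] + 73
       = -7·a + 157 = 171
⇒ a = -2.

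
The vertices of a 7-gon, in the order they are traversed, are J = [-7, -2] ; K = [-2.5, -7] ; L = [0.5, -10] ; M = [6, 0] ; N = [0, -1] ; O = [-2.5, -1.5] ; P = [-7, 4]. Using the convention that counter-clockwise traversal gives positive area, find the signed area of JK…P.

Apply Gauss's area formula: 2A = Σ (x_i·y_{i+1} − x_{i+1}·y_i), indices taken mod 7.
Σ = (44) + (28.5) + (60) + (-6) + (-2.5) + (-20.5) + (42) = 145.5
Signed area = Σ/2 = 72.75 (positive ⇒ counter-clockwise traversal).

72.75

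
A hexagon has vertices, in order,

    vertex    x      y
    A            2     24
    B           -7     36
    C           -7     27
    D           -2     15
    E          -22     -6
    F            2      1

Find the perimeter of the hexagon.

114

|AB| = √((-9)² + (12)²) = √225 = 15
|BC| = √((0)² + (-9)²) = √81 = 9
|CD| = √((5)² + (-12)²) = √169 = 13
|DE| = √((-20)² + (-21)²) = √841 = 29
|EF| = √((24)² + (7)²) = √625 = 25
|FA| = √((0)² + (23)²) = √529 = 23
Perimeter = 15 + 9 + 13 + 29 + 25 + 23 = 114.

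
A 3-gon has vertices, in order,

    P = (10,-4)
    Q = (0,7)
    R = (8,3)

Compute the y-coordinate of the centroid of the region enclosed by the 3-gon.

2

Apply the shoelace formula. First the cross-terms c_i = x_i·y_{i+1} − x_{i+1}·y_i:
  70, -56, -62  ⇒  2A = -48, A = -24.
Then Σ (y_i + y_{i+1})·c_i = -288, so ȳ = -288 / (6·(-24)) = 2.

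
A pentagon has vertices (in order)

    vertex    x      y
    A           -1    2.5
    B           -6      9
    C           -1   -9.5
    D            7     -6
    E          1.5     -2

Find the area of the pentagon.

Apply the surveyor's formula: 2A = Σ (x_i·y_{i+1} − x_{i+1}·y_i), indices taken mod 5.
Σ = (6) + (66) + (72.5) + (-5) + (1.75) = 141.25
Area = |Σ|/2 = 70.625.

70.625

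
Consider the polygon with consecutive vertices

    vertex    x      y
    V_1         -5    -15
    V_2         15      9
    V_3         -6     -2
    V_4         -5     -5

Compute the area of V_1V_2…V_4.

137

Σ = (180) + (24) + (20) + (50) = 274
Area = |Σ|/2 = 137.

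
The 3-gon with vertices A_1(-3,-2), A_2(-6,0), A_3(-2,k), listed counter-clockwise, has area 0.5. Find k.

The doubled signed area Σ (x_i y_{i+1} − x_{i+1} y_i) is linear in k.
With k=0 it equals -8; the coefficient of k is -3 (from the two edges through A_3).
So -3·k + -8 = 2·0.5 = 1 ⇒ k = -3.

-3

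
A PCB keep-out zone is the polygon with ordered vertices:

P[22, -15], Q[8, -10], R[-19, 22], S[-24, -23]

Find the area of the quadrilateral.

Apply Gauss's area formula: 2A = Σ (x_i·y_{i+1} − x_{i+1}·y_i), indices taken mod 4.
Cross-terms: -100, -14, 965, 866  ⇒  Σ = 1717
Area = |Σ|/2 = 858.5.

858.5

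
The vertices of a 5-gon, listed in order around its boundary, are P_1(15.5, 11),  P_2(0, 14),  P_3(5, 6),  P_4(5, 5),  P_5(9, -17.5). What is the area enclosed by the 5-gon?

189.875

Apply the shoelace (surveyor's) formula: 2A = Σ (x_i·y_{i+1} − x_{i+1}·y_i), indices taken mod 5.
Σ = (217) + (-70) + (-5) + (-132.5) + (370.25) = 379.75
Area = |Σ|/2 = 189.875.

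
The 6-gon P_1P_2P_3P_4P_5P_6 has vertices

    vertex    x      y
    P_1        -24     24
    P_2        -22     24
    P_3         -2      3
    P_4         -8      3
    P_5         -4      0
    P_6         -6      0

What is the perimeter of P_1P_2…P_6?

|P_1P_2| = √((2)² + (0)²) = √4 = 2
|P_2P_3| = √((20)² + (-21)²) = √841 = 29
|P_3P_4| = √((-6)² + (0)²) = √36 = 6
|P_4P_5| = √((4)² + (-3)²) = √25 = 5
|P_5P_6| = √((-2)² + (0)²) = √4 = 2
|P_6P_1| = √((-18)² + (24)²) = √900 = 30
Perimeter = 2 + 29 + 6 + 5 + 2 + 30 = 74.

74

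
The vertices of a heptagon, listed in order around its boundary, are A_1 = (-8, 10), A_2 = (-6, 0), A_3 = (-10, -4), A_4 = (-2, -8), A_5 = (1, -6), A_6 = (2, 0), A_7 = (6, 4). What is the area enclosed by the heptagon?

144

Apply Gauss's area formula: 2A = Σ (x_i·y_{i+1} − x_{i+1}·y_i), indices taken mod 7.
Cross-terms: 60, 24, 72, 20, 12, 8, 92  ⇒  Σ = 288
Area = |Σ|/2 = 144.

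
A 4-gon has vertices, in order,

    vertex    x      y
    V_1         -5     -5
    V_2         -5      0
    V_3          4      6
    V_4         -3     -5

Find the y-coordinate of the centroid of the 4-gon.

Apply the shoelace (surveyor's) formula. First the cross-terms c_i = x_i·y_{i+1} − x_{i+1}·y_i:
  -25, -30, -2, -10  ⇒  2A = -67, A = -33.5.
Then Σ (y_i + y_{i+1})·c_i = 43, so ȳ = 43 / (6·(-33.5)) = -43/201.

-43/201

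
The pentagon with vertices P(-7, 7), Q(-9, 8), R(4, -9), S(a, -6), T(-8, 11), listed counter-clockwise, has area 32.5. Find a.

3

Write out the shoelace sum; only the two edges meeting at S involve a:
2·Area = [(4·(-6) − a·(-9)) + (a·11 − (-8)·(-6))] + 77
       = 20·a + 5 = 65
⇒ a = 3.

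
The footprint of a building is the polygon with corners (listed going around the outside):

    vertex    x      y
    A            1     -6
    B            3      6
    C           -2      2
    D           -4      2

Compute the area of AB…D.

Apply the shoelace formula: 2A = Σ (x_i·y_{i+1} − x_{i+1}·y_i), indices taken mod 4.
Cross-terms: 24, 18, 4, 22  ⇒  Σ = 68
Area = |Σ|/2 = 34.

34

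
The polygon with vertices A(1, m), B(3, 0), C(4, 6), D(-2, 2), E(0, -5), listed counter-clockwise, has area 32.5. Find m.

Write out the shoelace sum; only the two edges meeting at A involve m:
2·Area = [(0·m − 1·(-5)) + (1·0 − 3·m)] + 48
       = -3·m + 53 = 65
⇒ m = -4.

-4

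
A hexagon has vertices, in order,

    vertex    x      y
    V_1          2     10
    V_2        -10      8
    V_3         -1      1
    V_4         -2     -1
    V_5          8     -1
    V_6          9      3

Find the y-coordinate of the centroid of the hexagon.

802/183

Apply Gauss's area formula. First the cross-terms c_i = x_i·y_{i+1} − x_{i+1}·y_i:
  116, -2, 3, 10, 33, 84  ⇒  2A = 244, A = 122.
Then Σ (y_i + y_{i+1})·c_i = 3208, so ȳ = 3208 / (6·122) = 802/183.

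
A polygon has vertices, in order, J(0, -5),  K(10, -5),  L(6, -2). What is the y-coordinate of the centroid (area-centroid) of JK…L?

Apply the shoelace (surveyor's) formula. First the cross-terms c_i = x_i·y_{i+1} − x_{i+1}·y_i:
  50, 10, -30  ⇒  2A = 30, A = 15.
Then Σ (y_i + y_{i+1})·c_i = -360, so ȳ = -360 / (6·15) = -4.

-4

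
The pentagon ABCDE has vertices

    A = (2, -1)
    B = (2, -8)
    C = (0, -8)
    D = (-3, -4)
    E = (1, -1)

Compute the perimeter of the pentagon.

|AB| = √((0)² + (-7)²) = √49 = 7
|BC| = √((-2)² + (0)²) = √4 = 2
|CD| = √((-3)² + (4)²) = √25 = 5
|DE| = √((4)² + (3)²) = √25 = 5
|EA| = √((1)² + (0)²) = √1 = 1
Perimeter = 7 + 2 + 5 + 5 + 1 = 20.

20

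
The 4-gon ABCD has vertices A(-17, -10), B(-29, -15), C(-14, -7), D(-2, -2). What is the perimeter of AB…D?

|AB| = √((-12)² + (-5)²) = √169 = 13
|BC| = √((15)² + (8)²) = √289 = 17
|CD| = √((12)² + (5)²) = √169 = 13
|DA| = √((-15)² + (-8)²) = √289 = 17
Perimeter = 13 + 17 + 13 + 17 = 60.

60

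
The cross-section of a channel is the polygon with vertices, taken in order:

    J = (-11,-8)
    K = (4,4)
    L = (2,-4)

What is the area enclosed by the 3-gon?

Cross-terms: -12, -24, -60  ⇒  Σ = -96
Area = |Σ|/2 = 48.

48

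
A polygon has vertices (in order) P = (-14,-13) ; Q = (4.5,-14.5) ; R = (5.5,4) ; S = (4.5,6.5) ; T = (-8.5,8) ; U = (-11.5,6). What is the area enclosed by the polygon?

Apply Gauss's area formula: 2A = Σ (x_i·y_{i+1} − x_{i+1}·y_i), indices taken mod 6.
P→Q: (-14)(-14.5) − (4.5)(-13) = 261.5
Q→R: (4.5)(4) − (5.5)(-14.5) = 97.75
R→S: (5.5)(6.5) − (4.5)(4) = 17.75
S→T: (4.5)(8) − (-8.5)(6.5) = 91.25
T→U: (-8.5)(6) − (-11.5)(8) = 41
U→P: (-11.5)(-13) − (-14)(6) = 233.5
Σ = 742.75
Area = |Σ|/2 = 371.375.

371.375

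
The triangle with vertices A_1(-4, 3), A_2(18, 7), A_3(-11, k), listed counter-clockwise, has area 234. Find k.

The doubled signed area Σ (x_i y_{i+1} − x_{i+1} y_i) is linear in k.
With k=0 it equals -38; the coefficient of k is 22 (from the two edges through A_3).
So 22·k + -38 = 2·234 = 468 ⇒ k = 23.

23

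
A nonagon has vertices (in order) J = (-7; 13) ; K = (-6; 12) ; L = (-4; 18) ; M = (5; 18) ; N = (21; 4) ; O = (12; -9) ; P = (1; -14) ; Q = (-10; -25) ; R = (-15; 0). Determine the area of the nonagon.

Apply the surveyor's formula: 2A = Σ (x_i·y_{i+1} − x_{i+1}·y_i), indices taken mod 9.
Σ = (-6) + (-60) + (-162) + (-358) + (-237) + (-159) + (-165) + (-375) + (-195) = -1717
Area = |Σ|/2 = 858.5.

858.5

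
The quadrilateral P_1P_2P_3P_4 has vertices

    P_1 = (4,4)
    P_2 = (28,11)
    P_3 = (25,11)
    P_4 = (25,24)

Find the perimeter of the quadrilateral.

70

|P_1P_2| = √((24)² + (7)²) = √625 = 25
|P_2P_3| = √((-3)² + (0)²) = √9 = 3
|P_3P_4| = √((0)² + (13)²) = √169 = 13
|P_4P_1| = √((-21)² + (-20)²) = √841 = 29
Perimeter = 25 + 3 + 13 + 29 = 70.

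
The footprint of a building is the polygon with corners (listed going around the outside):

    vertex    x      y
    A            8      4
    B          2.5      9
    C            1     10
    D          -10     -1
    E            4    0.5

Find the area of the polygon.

Σ = (62) + (16) + (99) + (-1) + (12) = 188
Area = |Σ|/2 = 94.

94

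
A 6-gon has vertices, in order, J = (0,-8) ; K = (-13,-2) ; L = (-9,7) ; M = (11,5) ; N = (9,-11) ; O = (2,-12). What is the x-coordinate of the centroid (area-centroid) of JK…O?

88/201

Apply the surveyor's formula. First the cross-terms c_i = x_i·y_{i+1} − x_{i+1}·y_i:
  -104, -109, -122, -166, -86, -16  ⇒  2A = -603, A = -301.5.
Then Σ (x_i + x_{i+1})·c_i = -792, so x̄ = -792 / (6·(-301.5)) = 88/201.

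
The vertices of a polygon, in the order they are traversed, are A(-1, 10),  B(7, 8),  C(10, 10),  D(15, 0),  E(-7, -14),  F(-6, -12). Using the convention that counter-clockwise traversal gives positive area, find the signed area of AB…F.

Σ = (-78) + (-10) + (-150) + (-210) + (0) + (-72) = -520
Signed area = Σ/2 = -260 (negative ⇒ clockwise traversal).

-260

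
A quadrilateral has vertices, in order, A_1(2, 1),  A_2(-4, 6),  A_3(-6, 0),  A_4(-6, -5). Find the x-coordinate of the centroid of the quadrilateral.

Apply the shoelace (surveyor's) formula. First the cross-terms c_i = x_i·y_{i+1} − x_{i+1}·y_i:
  16, 36, 30, 4  ⇒  2A = 86, A = 43.
Then Σ (x_i + x_{i+1})·c_i = -768, so x̄ = -768 / (6·43) = -128/43.

-128/43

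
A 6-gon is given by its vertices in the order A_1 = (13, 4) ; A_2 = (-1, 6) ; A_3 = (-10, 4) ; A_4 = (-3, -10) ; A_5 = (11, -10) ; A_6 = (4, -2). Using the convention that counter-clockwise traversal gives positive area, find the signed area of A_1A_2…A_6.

225

A_1→A_2: (13)(6) − (-1)(4) = 82
A_2→A_3: (-1)(4) − (-10)(6) = 56
A_3→A_4: (-10)(-10) − (-3)(4) = 112
A_4→A_5: (-3)(-10) − (11)(-10) = 140
A_5→A_6: (11)(-2) − (4)(-10) = 18
A_6→A_1: (4)(4) − (13)(-2) = 42
Σ = 450
Signed area = Σ/2 = 225 (positive ⇒ counter-clockwise traversal).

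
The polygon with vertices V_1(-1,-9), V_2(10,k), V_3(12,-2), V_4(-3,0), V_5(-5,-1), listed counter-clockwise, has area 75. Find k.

Write out the shoelace sum; only the two edges meeting at V_2 involve k:
2·Area = [((-1)·k − 10·(-9)) + (10·(-2) − 12·k)] + 41
       = -13·k + 111 = 150
⇒ k = -3.

-3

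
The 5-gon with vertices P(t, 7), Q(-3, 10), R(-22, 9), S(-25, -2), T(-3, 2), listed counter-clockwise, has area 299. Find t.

24

The doubled signed area Σ (x_i y_{i+1} − x_{i+1} y_i) is linear in t.
With t=0 it equals 406; the coefficient of t is 8 (from the two edges through P).
So 8·t + 406 = 2·299 = 598 ⇒ t = 24.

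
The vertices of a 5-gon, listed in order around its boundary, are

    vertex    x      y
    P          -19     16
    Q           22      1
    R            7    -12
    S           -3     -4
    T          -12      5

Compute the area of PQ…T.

Apply the shoelace (surveyor's) formula: 2A = Σ (x_i·y_{i+1} − x_{i+1}·y_i), indices taken mod 5.
P→Q: (-19)(1) − (22)(16) = -371
Q→R: (22)(-12) − (7)(1) = -271
R→S: (7)(-4) − (-3)(-12) = -64
S→T: (-3)(5) − (-12)(-4) = -63
T→P: (-12)(16) − (-19)(5) = -97
Σ = -866
Area = |Σ|/2 = 433.

433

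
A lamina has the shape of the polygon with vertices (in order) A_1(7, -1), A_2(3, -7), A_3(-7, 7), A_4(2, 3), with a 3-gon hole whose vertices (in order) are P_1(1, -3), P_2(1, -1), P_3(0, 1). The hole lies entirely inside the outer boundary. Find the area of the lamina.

Outer boundary:
A_1→A_2: (7)(-7) − (3)(-1) = -46
A_2→A_3: (3)(7) − (-7)(-7) = -28
A_3→A_4: (-7)(3) − (2)(7) = -35
A_4→A_1: (2)(-1) − (7)(3) = -23
Σ = -132
Area = |Σ|/2 = 66.
Hole:
Apply the shoelace formula: 2A = Σ (x_i·y_{i+1} − x_{i+1}·y_i), indices taken mod 3.
Σ = (2) + (1) + (-1) = 2
Area = |Σ|/2 = 1.
Net area = 66 − 1 = 65.

65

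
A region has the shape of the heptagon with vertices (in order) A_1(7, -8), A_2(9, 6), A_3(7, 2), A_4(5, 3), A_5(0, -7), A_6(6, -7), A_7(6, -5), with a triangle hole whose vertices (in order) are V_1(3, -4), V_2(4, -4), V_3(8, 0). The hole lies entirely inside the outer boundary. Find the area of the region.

Outer boundary:
Apply the surveyor's formula: 2A = Σ (x_i·y_{i+1} − x_{i+1}·y_i), indices taken mod 7.
Cross-terms: 114, -24, 11, -35, 42, 12, -13  ⇒  Σ = 107
Area = |Σ|/2 = 53.5.
Hole:
Σ = (4) + (32) + (-32) = 4
Area = |Σ|/2 = 2.
Net area = 53.5 − 2 = 51.5.

51.5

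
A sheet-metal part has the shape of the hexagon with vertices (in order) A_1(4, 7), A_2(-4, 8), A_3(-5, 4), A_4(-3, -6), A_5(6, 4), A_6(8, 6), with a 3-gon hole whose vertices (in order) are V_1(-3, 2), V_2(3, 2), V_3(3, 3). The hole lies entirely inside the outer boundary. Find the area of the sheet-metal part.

90

Outer boundary:
Apply the surveyor's formula: 2A = Σ (x_i·y_{i+1} − x_{i+1}·y_i), indices taken mod 6.
A_1→A_2: (4)(8) − (-4)(7) = 60
A_2→A_3: (-4)(4) − (-5)(8) = 24
A_3→A_4: (-5)(-6) − (-3)(4) = 42
A_4→A_5: (-3)(4) − (6)(-6) = 24
A_5→A_6: (6)(6) − (8)(4) = 4
A_6→A_1: (8)(7) − (4)(6) = 32
Σ = 186
Area = |Σ|/2 = 93.
Hole:
Σ = (-12) + (3) + (15) = 6
Area = |Σ|/2 = 3.
Net area = 93 − 3 = 90.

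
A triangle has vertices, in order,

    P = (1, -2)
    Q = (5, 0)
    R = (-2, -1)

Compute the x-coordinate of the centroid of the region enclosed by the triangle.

4/3

Apply the shoelace formula. First the cross-terms c_i = x_i·y_{i+1} − x_{i+1}·y_i:
  10, -5, 5  ⇒  2A = 10, A = 5.
Then Σ (x_i + x_{i+1})·c_i = 40, so x̄ = 40 / (6·5) = 4/3.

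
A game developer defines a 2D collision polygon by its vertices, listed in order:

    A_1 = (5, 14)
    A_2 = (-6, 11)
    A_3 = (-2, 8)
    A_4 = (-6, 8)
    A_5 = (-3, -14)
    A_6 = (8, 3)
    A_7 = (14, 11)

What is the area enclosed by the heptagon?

Apply the shoelace formula: 2A = Σ (x_i·y_{i+1} − x_{i+1}·y_i), indices taken mod 7.
Cross-terms: 139, -26, 32, 108, 103, 46, 141  ⇒  Σ = 543
Area = |Σ|/2 = 271.5.

271.5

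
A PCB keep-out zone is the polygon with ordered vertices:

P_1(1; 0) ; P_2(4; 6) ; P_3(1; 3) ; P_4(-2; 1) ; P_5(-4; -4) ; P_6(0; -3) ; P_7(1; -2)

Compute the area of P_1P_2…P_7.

Σ = (6) + (6) + (7) + (12) + (12) + (3) + (2) = 48
Area = |Σ|/2 = 24.

24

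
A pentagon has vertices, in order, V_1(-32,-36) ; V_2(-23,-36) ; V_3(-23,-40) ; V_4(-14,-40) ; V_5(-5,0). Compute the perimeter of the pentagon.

|V_1V_2| = √((9)² + (0)²) = √81 = 9
|V_2V_3| = √((0)² + (-4)²) = √16 = 4
|V_3V_4| = √((9)² + (0)²) = √81 = 9
|V_4V_5| = √((9)² + (40)²) = √1681 = 41
|V_5V_1| = √((-27)² + (-36)²) = √2025 = 45
Perimeter = 9 + 4 + 9 + 41 + 45 = 108.

108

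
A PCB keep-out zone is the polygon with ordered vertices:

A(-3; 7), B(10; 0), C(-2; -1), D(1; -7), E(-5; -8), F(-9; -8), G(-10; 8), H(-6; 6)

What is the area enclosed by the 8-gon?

164

Apply the shoelace formula: 2A = Σ (x_i·y_{i+1} − x_{i+1}·y_i), indices taken mod 8.
Σ = (-70) + (-10) + (15) + (-43) + (-32) + (-152) + (-12) + (-24) = -328
Area = |Σ|/2 = 164.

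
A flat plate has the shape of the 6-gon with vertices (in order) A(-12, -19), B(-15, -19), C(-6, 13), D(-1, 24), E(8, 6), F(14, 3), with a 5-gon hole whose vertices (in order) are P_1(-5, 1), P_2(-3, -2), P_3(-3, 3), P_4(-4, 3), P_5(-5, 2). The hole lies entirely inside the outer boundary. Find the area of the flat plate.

Outer boundary:
Apply the surveyor's formula: 2A = Σ (x_i·y_{i+1} − x_{i+1}·y_i), indices taken mod 6.
A→B: (-12)(-19) − (-15)(-19) = -57
B→C: (-15)(13) − (-6)(-19) = -309
C→D: (-6)(24) − (-1)(13) = -131
D→E: (-1)(6) − (8)(24) = -198
E→F: (8)(3) − (14)(6) = -60
F→A: (14)(-19) − (-12)(3) = -230
Σ = -985
Area = |Σ|/2 = 492.5.
Hole:
Apply the shoelace formula: 2A = Σ (x_i·y_{i+1} − x_{i+1}·y_i), indices taken mod 5.
Σ = (13) + (-15) + (3) + (7) + (5) = 13
Area = |Σ|/2 = 6.5.
Net area = 492.5 − 6.5 = 486.

486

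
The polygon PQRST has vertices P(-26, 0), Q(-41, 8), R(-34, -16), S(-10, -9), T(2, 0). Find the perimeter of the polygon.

|PQ| = √((-15)² + (8)²) = √289 = 17
|QR| = √((7)² + (-24)²) = √625 = 25
|RS| = √((24)² + (7)²) = √625 = 25
|ST| = √((12)² + (9)²) = √225 = 15
|TP| = √((-28)² + (0)²) = √784 = 28
Perimeter = 17 + 25 + 25 + 15 + 28 = 110.

110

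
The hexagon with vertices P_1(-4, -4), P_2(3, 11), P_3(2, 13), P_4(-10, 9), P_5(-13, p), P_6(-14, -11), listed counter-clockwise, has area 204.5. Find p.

1

Write out the shoelace sum; only the two edges meeting at P_5 involve p:
2·Area = [((-10)·p − (-13)·9) + ((-13)·(-11) − (-14)·p)] + 145
       = 4·p + 405 = 409
⇒ p = 1.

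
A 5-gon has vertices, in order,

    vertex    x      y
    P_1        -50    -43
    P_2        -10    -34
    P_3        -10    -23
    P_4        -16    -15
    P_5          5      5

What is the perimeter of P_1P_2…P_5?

164

|P_1P_2| = √((40)² + (9)²) = √1681 = 41
|P_2P_3| = √((0)² + (11)²) = √121 = 11
|P_3P_4| = √((-6)² + (8)²) = √100 = 10
|P_4P_5| = √((21)² + (20)²) = √841 = 29
|P_5P_1| = √((-55)² + (-48)²) = √5329 = 73
Perimeter = 41 + 11 + 10 + 29 + 73 = 164.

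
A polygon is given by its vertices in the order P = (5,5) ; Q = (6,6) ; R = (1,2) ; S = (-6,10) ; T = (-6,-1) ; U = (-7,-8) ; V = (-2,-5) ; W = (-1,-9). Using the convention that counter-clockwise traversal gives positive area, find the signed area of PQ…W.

103.5

Apply the shoelace formula: 2A = Σ (x_i·y_{i+1} − x_{i+1}·y_i), indices taken mod 8.
Cross-terms: 0, 6, 22, 66, 41, 19, 13, 40  ⇒  Σ = 207
Signed area = Σ/2 = 103.5 (positive ⇒ counter-clockwise traversal).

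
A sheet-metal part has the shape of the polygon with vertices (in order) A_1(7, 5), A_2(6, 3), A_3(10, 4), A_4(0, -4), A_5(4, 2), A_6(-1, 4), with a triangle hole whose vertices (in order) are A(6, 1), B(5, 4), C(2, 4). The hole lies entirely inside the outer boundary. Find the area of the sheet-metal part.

Outer boundary:
Apply the shoelace formula: 2A = Σ (x_i·y_{i+1} − x_{i+1}·y_i), indices taken mod 6.
Σ = (-9) + (-6) + (-40) + (16) + (18) + (-33) = -54
Area = |Σ|/2 = 27.
Hole:
Apply Gauss's area formula: 2A = Σ (x_i·y_{i+1} − x_{i+1}·y_i), indices taken mod 3.
Cross-terms: 19, 12, -22  ⇒  Σ = 9
Area = |Σ|/2 = 4.5.
Net area = 27 − 4.5 = 22.5.

22.5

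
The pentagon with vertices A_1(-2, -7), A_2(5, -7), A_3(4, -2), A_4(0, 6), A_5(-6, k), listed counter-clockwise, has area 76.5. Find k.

Write out the shoelace sum; only the two edges meeting at A_5 involve k:
2·Area = [(0·k − (-6)·6) + ((-6)·(-7) − (-2)·k)] + 91
       = 2·k + 169 = 153
⇒ k = -8.

-8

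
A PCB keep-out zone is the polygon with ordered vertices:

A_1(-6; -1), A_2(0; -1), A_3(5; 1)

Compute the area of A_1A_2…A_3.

Apply the surveyor's formula: 2A = Σ (x_i·y_{i+1} − x_{i+1}·y_i), indices taken mod 3.
Σ = (6) + (5) + (1) = 12
Area = |Σ|/2 = 6.

6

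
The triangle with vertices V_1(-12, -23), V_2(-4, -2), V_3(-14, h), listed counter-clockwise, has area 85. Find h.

Write out the shoelace sum; only the two edges meeting at V_3 involve h:
2·Area = [((-4)·h − (-14)·(-2)) + ((-14)·(-23) − (-12)·h)] + -68
       = 8·h + 226 = 170
⇒ h = -7.

-7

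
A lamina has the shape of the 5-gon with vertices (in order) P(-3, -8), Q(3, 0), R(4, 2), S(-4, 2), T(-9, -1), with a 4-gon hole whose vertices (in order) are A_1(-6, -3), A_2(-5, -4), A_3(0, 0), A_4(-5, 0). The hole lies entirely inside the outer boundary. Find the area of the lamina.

56.5

Outer boundary:
Σ = (24) + (6) + (16) + (22) + (69) = 137
Area = |Σ|/2 = 68.5.
Hole:
Apply the shoelace formula: 2A = Σ (x_i·y_{i+1} − x_{i+1}·y_i), indices taken mod 4.
Cross-terms: 9, 0, 0, 15  ⇒  Σ = 24
Area = |Σ|/2 = 12.
Net area = 68.5 − 12 = 56.5.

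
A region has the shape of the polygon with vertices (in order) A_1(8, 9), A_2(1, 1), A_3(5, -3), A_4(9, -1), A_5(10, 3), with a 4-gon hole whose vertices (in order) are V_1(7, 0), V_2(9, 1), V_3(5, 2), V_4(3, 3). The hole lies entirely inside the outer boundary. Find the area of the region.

Outer boundary:
Apply the shoelace formula: 2A = Σ (x_i·y_{i+1} − x_{i+1}·y_i), indices taken mod 5.
A_1→A_2: (8)(1) − (1)(9) = -1
A_2→A_3: (1)(-3) − (5)(1) = -8
A_3→A_4: (5)(-1) − (9)(-3) = 22
A_4→A_5: (9)(3) − (10)(-1) = 37
A_5→A_1: (10)(9) − (8)(3) = 66
Σ = 116
Area = |Σ|/2 = 58.
Hole:
V_1→V_2: (7)(1) − (9)(0) = 7
V_2→V_3: (9)(2) − (5)(1) = 13
V_3→V_4: (5)(3) − (3)(2) = 9
V_4→V_1: (3)(0) − (7)(3) = -21
Σ = 8
Area = |Σ|/2 = 4.
Net area = 58 − 4 = 54.

54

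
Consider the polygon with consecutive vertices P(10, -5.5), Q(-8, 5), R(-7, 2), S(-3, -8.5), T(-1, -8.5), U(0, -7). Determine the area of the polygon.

92.25

Apply the surveyor's formula: 2A = Σ (x_i·y_{i+1} − x_{i+1}·y_i), indices taken mod 6.
Σ = (6) + (19) + (65.5) + (17) + (7) + (70) = 184.5
Area = |Σ|/2 = 92.25.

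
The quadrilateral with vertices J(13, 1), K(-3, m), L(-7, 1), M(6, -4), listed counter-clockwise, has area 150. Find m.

Write out the shoelace sum; only the two edges meeting at K involve m:
2·Area = [(13·m − (-3)·1) + ((-3)·1 − (-7)·m)] + 80
       = 20·m + 80 = 300
⇒ m = 11.

11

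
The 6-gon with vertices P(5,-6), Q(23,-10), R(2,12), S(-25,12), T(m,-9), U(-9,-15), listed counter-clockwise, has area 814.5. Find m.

-24

The doubled signed area Σ (x_i y_{i+1} − x_{i+1} y_i) is linear in m.
With m=0 it equals 981; the coefficient of m is -27 (from the two edges through T).
So -27·m + 981 = 2·814.5 = 1629 ⇒ m = -24.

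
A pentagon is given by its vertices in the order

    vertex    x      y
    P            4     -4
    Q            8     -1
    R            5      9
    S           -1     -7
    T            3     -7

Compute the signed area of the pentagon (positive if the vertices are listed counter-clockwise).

61.5

Apply the shoelace formula: 2A = Σ (x_i·y_{i+1} − x_{i+1}·y_i), indices taken mod 5.
P→Q: (4)(-1) − (8)(-4) = 28
Q→R: (8)(9) − (5)(-1) = 77
R→S: (5)(-7) − (-1)(9) = -26
S→T: (-1)(-7) − (3)(-7) = 28
T→P: (3)(-4) − (4)(-7) = 16
Σ = 123
Signed area = Σ/2 = 61.5 (positive ⇒ counter-clockwise traversal).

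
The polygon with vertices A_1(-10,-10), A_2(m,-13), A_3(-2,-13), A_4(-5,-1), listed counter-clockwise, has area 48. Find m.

The doubled signed area Σ (x_i y_{i+1} − x_{i+1} y_i) is linear in m.
With m=0 it equals 81; the coefficient of m is -3 (from the two edges through A_2).
So -3·m + 81 = 2·48 = 96 ⇒ m = -5.

-5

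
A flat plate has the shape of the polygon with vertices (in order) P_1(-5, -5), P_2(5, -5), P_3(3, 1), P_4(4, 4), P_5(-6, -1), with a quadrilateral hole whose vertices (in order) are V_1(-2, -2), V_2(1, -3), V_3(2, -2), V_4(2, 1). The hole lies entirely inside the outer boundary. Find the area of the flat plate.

Outer boundary:
Apply the surveyor's formula: 2A = Σ (x_i·y_{i+1} − x_{i+1}·y_i), indices taken mod 5.
Σ = (50) + (20) + (8) + (20) + (25) = 123
Area = |Σ|/2 = 61.5.
Hole:
Apply Gauss's area formula: 2A = Σ (x_i·y_{i+1} − x_{i+1}·y_i), indices taken mod 4.
Σ = (8) + (4) + (6) + (-2) = 16
Area = |Σ|/2 = 8.
Net area = 61.5 − 8 = 53.5.

53.5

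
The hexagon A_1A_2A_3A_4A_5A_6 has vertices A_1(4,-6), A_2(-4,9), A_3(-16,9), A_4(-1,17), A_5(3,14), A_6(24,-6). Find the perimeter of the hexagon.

100

|A_1A_2| = √((-8)² + (15)²) = √289 = 17
|A_2A_3| = √((-12)² + (0)²) = √144 = 12
|A_3A_4| = √((15)² + (8)²) = √289 = 17
|A_4A_5| = √((4)² + (-3)²) = √25 = 5
|A_5A_6| = √((21)² + (-20)²) = √841 = 29
|A_6A_1| = √((-20)² + (0)²) = √400 = 20
Perimeter = 17 + 12 + 17 + 5 + 29 + 20 = 100.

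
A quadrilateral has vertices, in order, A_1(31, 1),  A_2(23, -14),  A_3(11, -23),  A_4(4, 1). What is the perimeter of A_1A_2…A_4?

|A_1A_2| = √((-8)² + (-15)²) = √289 = 17
|A_2A_3| = √((-12)² + (-9)²) = √225 = 15
|A_3A_4| = √((-7)² + (24)²) = √625 = 25
|A_4A_1| = √((27)² + (0)²) = √729 = 27
Perimeter = 17 + 15 + 25 + 27 = 84.

84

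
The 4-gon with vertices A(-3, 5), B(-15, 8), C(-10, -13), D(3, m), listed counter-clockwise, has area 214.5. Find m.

The doubled signed area Σ (x_i y_{i+1} − x_{i+1} y_i) is linear in m.
With m=0 it equals 380; the coefficient of m is -7 (from the two edges through D).
So -7·m + 380 = 2·214.5 = 429 ⇒ m = -7.

-7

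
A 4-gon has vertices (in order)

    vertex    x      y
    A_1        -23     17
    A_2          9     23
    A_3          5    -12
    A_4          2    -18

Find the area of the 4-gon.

675.5

Apply Gauss's area formula: 2A = Σ (x_i·y_{i+1} − x_{i+1}·y_i), indices taken mod 4.
A_1→A_2: (-23)(23) − (9)(17) = -682
A_2→A_3: (9)(-12) − (5)(23) = -223
A_3→A_4: (5)(-18) − (2)(-12) = -66
A_4→A_1: (2)(17) − (-23)(-18) = -380
Σ = -1351
Area = |Σ|/2 = 675.5.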